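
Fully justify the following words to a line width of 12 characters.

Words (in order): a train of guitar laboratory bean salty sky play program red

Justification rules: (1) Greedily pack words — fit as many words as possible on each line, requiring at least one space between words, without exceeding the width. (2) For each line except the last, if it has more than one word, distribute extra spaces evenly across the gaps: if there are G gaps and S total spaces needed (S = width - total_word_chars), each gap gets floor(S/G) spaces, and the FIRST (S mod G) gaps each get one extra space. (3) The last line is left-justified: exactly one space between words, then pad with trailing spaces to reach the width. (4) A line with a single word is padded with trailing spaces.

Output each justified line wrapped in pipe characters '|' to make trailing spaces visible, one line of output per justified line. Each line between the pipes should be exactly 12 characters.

Answer: |a  train  of|
|guitar      |
|laboratory  |
|bean   salty|
|sky     play|
|program red |

Derivation:
Line 1: ['a', 'train', 'of'] (min_width=10, slack=2)
Line 2: ['guitar'] (min_width=6, slack=6)
Line 3: ['laboratory'] (min_width=10, slack=2)
Line 4: ['bean', 'salty'] (min_width=10, slack=2)
Line 5: ['sky', 'play'] (min_width=8, slack=4)
Line 6: ['program', 'red'] (min_width=11, slack=1)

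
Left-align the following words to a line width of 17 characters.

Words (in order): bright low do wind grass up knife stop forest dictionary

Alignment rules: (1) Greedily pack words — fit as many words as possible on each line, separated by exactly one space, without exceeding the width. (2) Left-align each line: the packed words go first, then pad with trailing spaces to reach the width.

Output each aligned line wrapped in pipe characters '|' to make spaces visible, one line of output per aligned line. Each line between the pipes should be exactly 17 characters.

Line 1: ['bright', 'low', 'do'] (min_width=13, slack=4)
Line 2: ['wind', 'grass', 'up'] (min_width=13, slack=4)
Line 3: ['knife', 'stop', 'forest'] (min_width=17, slack=0)
Line 4: ['dictionary'] (min_width=10, slack=7)

Answer: |bright low do    |
|wind grass up    |
|knife stop forest|
|dictionary       |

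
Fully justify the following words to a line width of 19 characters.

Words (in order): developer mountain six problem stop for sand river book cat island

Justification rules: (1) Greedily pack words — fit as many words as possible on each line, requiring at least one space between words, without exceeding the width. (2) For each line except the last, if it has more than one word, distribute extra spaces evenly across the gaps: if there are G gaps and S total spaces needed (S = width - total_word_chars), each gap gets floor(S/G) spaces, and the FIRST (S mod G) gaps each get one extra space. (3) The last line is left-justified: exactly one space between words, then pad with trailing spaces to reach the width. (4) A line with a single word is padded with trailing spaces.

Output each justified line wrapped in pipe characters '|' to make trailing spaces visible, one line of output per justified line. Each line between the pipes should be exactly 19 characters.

Line 1: ['developer', 'mountain'] (min_width=18, slack=1)
Line 2: ['six', 'problem', 'stop'] (min_width=16, slack=3)
Line 3: ['for', 'sand', 'river', 'book'] (min_width=19, slack=0)
Line 4: ['cat', 'island'] (min_width=10, slack=9)

Answer: |developer  mountain|
|six   problem  stop|
|for sand river book|
|cat island         |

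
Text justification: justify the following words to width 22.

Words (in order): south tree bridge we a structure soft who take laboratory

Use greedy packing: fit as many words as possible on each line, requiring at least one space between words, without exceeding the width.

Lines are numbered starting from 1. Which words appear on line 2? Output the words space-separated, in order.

Answer: structure soft who

Derivation:
Line 1: ['south', 'tree', 'bridge', 'we', 'a'] (min_width=22, slack=0)
Line 2: ['structure', 'soft', 'who'] (min_width=18, slack=4)
Line 3: ['take', 'laboratory'] (min_width=15, slack=7)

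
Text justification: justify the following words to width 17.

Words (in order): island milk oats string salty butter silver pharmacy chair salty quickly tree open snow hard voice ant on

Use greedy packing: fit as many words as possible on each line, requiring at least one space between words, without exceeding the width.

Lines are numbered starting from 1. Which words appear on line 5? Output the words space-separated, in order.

Answer: salty quickly

Derivation:
Line 1: ['island', 'milk', 'oats'] (min_width=16, slack=1)
Line 2: ['string', 'salty'] (min_width=12, slack=5)
Line 3: ['butter', 'silver'] (min_width=13, slack=4)
Line 4: ['pharmacy', 'chair'] (min_width=14, slack=3)
Line 5: ['salty', 'quickly'] (min_width=13, slack=4)
Line 6: ['tree', 'open', 'snow'] (min_width=14, slack=3)
Line 7: ['hard', 'voice', 'ant', 'on'] (min_width=17, slack=0)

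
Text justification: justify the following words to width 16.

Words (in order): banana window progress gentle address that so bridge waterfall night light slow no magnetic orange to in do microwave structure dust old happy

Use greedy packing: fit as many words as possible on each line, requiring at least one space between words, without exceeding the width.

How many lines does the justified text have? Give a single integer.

Answer: 10

Derivation:
Line 1: ['banana', 'window'] (min_width=13, slack=3)
Line 2: ['progress', 'gentle'] (min_width=15, slack=1)
Line 3: ['address', 'that', 'so'] (min_width=15, slack=1)
Line 4: ['bridge', 'waterfall'] (min_width=16, slack=0)
Line 5: ['night', 'light', 'slow'] (min_width=16, slack=0)
Line 6: ['no', 'magnetic'] (min_width=11, slack=5)
Line 7: ['orange', 'to', 'in', 'do'] (min_width=15, slack=1)
Line 8: ['microwave'] (min_width=9, slack=7)
Line 9: ['structure', 'dust'] (min_width=14, slack=2)
Line 10: ['old', 'happy'] (min_width=9, slack=7)
Total lines: 10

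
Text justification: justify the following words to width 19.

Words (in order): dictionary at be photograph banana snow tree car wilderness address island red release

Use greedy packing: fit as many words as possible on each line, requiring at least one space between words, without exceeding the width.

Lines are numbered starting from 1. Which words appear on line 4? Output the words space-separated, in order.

Line 1: ['dictionary', 'at', 'be'] (min_width=16, slack=3)
Line 2: ['photograph', 'banana'] (min_width=17, slack=2)
Line 3: ['snow', 'tree', 'car'] (min_width=13, slack=6)
Line 4: ['wilderness', 'address'] (min_width=18, slack=1)
Line 5: ['island', 'red', 'release'] (min_width=18, slack=1)

Answer: wilderness address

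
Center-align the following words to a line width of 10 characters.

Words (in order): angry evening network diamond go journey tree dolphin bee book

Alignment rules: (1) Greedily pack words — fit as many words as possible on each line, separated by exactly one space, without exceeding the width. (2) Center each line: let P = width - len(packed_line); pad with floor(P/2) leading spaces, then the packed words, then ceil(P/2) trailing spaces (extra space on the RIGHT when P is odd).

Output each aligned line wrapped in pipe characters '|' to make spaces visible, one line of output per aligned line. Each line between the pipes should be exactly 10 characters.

Line 1: ['angry'] (min_width=5, slack=5)
Line 2: ['evening'] (min_width=7, slack=3)
Line 3: ['network'] (min_width=7, slack=3)
Line 4: ['diamond', 'go'] (min_width=10, slack=0)
Line 5: ['journey'] (min_width=7, slack=3)
Line 6: ['tree'] (min_width=4, slack=6)
Line 7: ['dolphin'] (min_width=7, slack=3)
Line 8: ['bee', 'book'] (min_width=8, slack=2)

Answer: |  angry   |
| evening  |
| network  |
|diamond go|
| journey  |
|   tree   |
| dolphin  |
| bee book |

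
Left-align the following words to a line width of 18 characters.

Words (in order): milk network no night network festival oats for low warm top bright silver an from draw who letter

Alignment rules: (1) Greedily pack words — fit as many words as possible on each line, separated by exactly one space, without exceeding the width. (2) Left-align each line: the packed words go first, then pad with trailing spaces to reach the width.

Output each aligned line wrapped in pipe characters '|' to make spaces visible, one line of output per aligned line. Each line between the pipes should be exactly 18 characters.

Line 1: ['milk', 'network', 'no'] (min_width=15, slack=3)
Line 2: ['night', 'network'] (min_width=13, slack=5)
Line 3: ['festival', 'oats', 'for'] (min_width=17, slack=1)
Line 4: ['low', 'warm', 'top'] (min_width=12, slack=6)
Line 5: ['bright', 'silver', 'an'] (min_width=16, slack=2)
Line 6: ['from', 'draw', 'who'] (min_width=13, slack=5)
Line 7: ['letter'] (min_width=6, slack=12)

Answer: |milk network no   |
|night network     |
|festival oats for |
|low warm top      |
|bright silver an  |
|from draw who     |
|letter            |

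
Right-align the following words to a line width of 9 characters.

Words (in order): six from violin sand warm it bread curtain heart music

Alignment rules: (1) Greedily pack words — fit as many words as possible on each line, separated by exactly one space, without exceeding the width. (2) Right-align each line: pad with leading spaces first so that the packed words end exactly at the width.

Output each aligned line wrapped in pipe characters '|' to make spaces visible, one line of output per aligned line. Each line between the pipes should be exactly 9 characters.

Line 1: ['six', 'from'] (min_width=8, slack=1)
Line 2: ['violin'] (min_width=6, slack=3)
Line 3: ['sand', 'warm'] (min_width=9, slack=0)
Line 4: ['it', 'bread'] (min_width=8, slack=1)
Line 5: ['curtain'] (min_width=7, slack=2)
Line 6: ['heart'] (min_width=5, slack=4)
Line 7: ['music'] (min_width=5, slack=4)

Answer: | six from|
|   violin|
|sand warm|
| it bread|
|  curtain|
|    heart|
|    music|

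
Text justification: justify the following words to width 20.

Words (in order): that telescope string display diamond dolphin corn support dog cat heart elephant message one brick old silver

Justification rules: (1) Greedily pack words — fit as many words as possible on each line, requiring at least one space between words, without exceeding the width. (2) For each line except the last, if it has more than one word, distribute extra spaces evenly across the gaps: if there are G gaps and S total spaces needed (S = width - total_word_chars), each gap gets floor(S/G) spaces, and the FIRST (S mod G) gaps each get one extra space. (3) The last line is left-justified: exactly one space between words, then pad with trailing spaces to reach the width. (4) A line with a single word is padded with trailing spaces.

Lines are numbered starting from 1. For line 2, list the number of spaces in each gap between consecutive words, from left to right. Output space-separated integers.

Answer: 7

Derivation:
Line 1: ['that', 'telescope'] (min_width=14, slack=6)
Line 2: ['string', 'display'] (min_width=14, slack=6)
Line 3: ['diamond', 'dolphin', 'corn'] (min_width=20, slack=0)
Line 4: ['support', 'dog', 'cat'] (min_width=15, slack=5)
Line 5: ['heart', 'elephant'] (min_width=14, slack=6)
Line 6: ['message', 'one', 'brick'] (min_width=17, slack=3)
Line 7: ['old', 'silver'] (min_width=10, slack=10)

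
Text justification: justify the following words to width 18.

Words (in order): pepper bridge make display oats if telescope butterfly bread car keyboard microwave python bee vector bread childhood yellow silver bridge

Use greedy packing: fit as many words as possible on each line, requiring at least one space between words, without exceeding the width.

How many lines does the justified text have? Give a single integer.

Answer: 9

Derivation:
Line 1: ['pepper', 'bridge', 'make'] (min_width=18, slack=0)
Line 2: ['display', 'oats', 'if'] (min_width=15, slack=3)
Line 3: ['telescope'] (min_width=9, slack=9)
Line 4: ['butterfly', 'bread'] (min_width=15, slack=3)
Line 5: ['car', 'keyboard'] (min_width=12, slack=6)
Line 6: ['microwave', 'python'] (min_width=16, slack=2)
Line 7: ['bee', 'vector', 'bread'] (min_width=16, slack=2)
Line 8: ['childhood', 'yellow'] (min_width=16, slack=2)
Line 9: ['silver', 'bridge'] (min_width=13, slack=5)
Total lines: 9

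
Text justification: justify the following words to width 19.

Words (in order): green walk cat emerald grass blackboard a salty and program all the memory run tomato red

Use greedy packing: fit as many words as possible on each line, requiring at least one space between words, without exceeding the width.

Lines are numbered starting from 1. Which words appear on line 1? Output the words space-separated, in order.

Answer: green walk cat

Derivation:
Line 1: ['green', 'walk', 'cat'] (min_width=14, slack=5)
Line 2: ['emerald', 'grass'] (min_width=13, slack=6)
Line 3: ['blackboard', 'a', 'salty'] (min_width=18, slack=1)
Line 4: ['and', 'program', 'all', 'the'] (min_width=19, slack=0)
Line 5: ['memory', 'run', 'tomato'] (min_width=17, slack=2)
Line 6: ['red'] (min_width=3, slack=16)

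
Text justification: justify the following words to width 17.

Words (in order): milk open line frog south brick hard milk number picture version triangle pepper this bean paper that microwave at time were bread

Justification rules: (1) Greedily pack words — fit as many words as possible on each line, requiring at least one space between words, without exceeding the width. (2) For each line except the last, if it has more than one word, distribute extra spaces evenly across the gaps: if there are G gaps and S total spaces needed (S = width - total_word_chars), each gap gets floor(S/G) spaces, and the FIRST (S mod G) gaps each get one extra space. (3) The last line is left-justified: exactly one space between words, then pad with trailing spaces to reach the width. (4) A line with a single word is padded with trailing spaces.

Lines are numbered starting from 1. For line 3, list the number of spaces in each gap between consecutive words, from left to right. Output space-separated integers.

Answer: 2 1

Derivation:
Line 1: ['milk', 'open', 'line'] (min_width=14, slack=3)
Line 2: ['frog', 'south', 'brick'] (min_width=16, slack=1)
Line 3: ['hard', 'milk', 'number'] (min_width=16, slack=1)
Line 4: ['picture', 'version'] (min_width=15, slack=2)
Line 5: ['triangle', 'pepper'] (min_width=15, slack=2)
Line 6: ['this', 'bean', 'paper'] (min_width=15, slack=2)
Line 7: ['that', 'microwave', 'at'] (min_width=17, slack=0)
Line 8: ['time', 'were', 'bread'] (min_width=15, slack=2)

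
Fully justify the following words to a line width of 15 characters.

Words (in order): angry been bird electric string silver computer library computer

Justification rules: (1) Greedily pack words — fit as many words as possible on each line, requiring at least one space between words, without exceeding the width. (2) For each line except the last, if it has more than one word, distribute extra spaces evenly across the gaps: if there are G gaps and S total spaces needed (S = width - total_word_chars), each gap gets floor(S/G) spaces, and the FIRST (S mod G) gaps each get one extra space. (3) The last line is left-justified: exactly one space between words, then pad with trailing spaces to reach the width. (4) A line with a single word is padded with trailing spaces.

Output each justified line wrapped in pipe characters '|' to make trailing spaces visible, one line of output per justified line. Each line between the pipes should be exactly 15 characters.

Line 1: ['angry', 'been', 'bird'] (min_width=15, slack=0)
Line 2: ['electric', 'string'] (min_width=15, slack=0)
Line 3: ['silver', 'computer'] (min_width=15, slack=0)
Line 4: ['library'] (min_width=7, slack=8)
Line 5: ['computer'] (min_width=8, slack=7)

Answer: |angry been bird|
|electric string|
|silver computer|
|library        |
|computer       |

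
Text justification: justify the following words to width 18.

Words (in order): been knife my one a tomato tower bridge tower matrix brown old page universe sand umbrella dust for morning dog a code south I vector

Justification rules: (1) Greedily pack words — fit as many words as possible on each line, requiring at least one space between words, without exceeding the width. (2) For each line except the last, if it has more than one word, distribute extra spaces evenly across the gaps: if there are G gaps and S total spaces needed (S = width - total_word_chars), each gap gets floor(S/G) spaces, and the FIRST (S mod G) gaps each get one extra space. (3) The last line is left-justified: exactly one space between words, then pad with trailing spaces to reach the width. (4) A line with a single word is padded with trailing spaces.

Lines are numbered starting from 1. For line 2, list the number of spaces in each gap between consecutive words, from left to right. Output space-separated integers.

Line 1: ['been', 'knife', 'my', 'one'] (min_width=17, slack=1)
Line 2: ['a', 'tomato', 'tower'] (min_width=14, slack=4)
Line 3: ['bridge', 'tower'] (min_width=12, slack=6)
Line 4: ['matrix', 'brown', 'old'] (min_width=16, slack=2)
Line 5: ['page', 'universe', 'sand'] (min_width=18, slack=0)
Line 6: ['umbrella', 'dust', 'for'] (min_width=17, slack=1)
Line 7: ['morning', 'dog', 'a', 'code'] (min_width=18, slack=0)
Line 8: ['south', 'I', 'vector'] (min_width=14, slack=4)

Answer: 3 3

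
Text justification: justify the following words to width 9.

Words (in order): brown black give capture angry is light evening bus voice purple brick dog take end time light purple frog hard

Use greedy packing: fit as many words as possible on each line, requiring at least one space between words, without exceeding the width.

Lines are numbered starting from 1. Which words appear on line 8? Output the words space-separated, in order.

Answer: bus voice

Derivation:
Line 1: ['brown'] (min_width=5, slack=4)
Line 2: ['black'] (min_width=5, slack=4)
Line 3: ['give'] (min_width=4, slack=5)
Line 4: ['capture'] (min_width=7, slack=2)
Line 5: ['angry', 'is'] (min_width=8, slack=1)
Line 6: ['light'] (min_width=5, slack=4)
Line 7: ['evening'] (min_width=7, slack=2)
Line 8: ['bus', 'voice'] (min_width=9, slack=0)
Line 9: ['purple'] (min_width=6, slack=3)
Line 10: ['brick', 'dog'] (min_width=9, slack=0)
Line 11: ['take', 'end'] (min_width=8, slack=1)
Line 12: ['time'] (min_width=4, slack=5)
Line 13: ['light'] (min_width=5, slack=4)
Line 14: ['purple'] (min_width=6, slack=3)
Line 15: ['frog', 'hard'] (min_width=9, slack=0)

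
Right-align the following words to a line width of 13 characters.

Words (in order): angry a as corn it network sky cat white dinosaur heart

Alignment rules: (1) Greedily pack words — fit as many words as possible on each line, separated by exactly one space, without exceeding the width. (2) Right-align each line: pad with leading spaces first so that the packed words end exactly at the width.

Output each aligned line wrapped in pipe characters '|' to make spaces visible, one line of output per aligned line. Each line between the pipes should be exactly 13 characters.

Answer: |   angry a as|
|      corn it|
|  network sky|
|    cat white|
|     dinosaur|
|        heart|

Derivation:
Line 1: ['angry', 'a', 'as'] (min_width=10, slack=3)
Line 2: ['corn', 'it'] (min_width=7, slack=6)
Line 3: ['network', 'sky'] (min_width=11, slack=2)
Line 4: ['cat', 'white'] (min_width=9, slack=4)
Line 5: ['dinosaur'] (min_width=8, slack=5)
Line 6: ['heart'] (min_width=5, slack=8)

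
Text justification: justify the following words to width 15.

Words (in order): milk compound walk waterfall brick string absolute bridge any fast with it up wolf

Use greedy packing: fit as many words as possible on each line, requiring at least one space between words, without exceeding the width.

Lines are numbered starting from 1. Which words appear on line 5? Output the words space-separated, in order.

Answer: any fast with

Derivation:
Line 1: ['milk', 'compound'] (min_width=13, slack=2)
Line 2: ['walk', 'waterfall'] (min_width=14, slack=1)
Line 3: ['brick', 'string'] (min_width=12, slack=3)
Line 4: ['absolute', 'bridge'] (min_width=15, slack=0)
Line 5: ['any', 'fast', 'with'] (min_width=13, slack=2)
Line 6: ['it', 'up', 'wolf'] (min_width=10, slack=5)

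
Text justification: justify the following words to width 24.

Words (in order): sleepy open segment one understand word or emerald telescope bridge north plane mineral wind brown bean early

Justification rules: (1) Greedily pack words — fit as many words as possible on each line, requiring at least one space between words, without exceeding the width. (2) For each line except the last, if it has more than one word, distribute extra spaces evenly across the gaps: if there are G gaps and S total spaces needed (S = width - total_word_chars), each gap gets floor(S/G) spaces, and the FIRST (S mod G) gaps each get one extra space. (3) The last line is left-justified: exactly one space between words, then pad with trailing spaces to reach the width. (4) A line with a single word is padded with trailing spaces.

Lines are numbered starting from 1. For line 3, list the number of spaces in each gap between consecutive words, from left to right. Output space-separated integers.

Answer: 1 1

Derivation:
Line 1: ['sleepy', 'open', 'segment', 'one'] (min_width=23, slack=1)
Line 2: ['understand', 'word', 'or'] (min_width=18, slack=6)
Line 3: ['emerald', 'telescope', 'bridge'] (min_width=24, slack=0)
Line 4: ['north', 'plane', 'mineral', 'wind'] (min_width=24, slack=0)
Line 5: ['brown', 'bean', 'early'] (min_width=16, slack=8)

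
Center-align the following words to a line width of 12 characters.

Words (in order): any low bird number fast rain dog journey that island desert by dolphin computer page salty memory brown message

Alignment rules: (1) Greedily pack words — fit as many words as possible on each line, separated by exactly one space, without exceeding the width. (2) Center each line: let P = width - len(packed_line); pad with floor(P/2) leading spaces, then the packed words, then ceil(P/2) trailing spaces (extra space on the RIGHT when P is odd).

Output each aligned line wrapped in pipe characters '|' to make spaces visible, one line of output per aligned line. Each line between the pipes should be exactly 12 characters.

Line 1: ['any', 'low', 'bird'] (min_width=12, slack=0)
Line 2: ['number', 'fast'] (min_width=11, slack=1)
Line 3: ['rain', 'dog'] (min_width=8, slack=4)
Line 4: ['journey', 'that'] (min_width=12, slack=0)
Line 5: ['island'] (min_width=6, slack=6)
Line 6: ['desert', 'by'] (min_width=9, slack=3)
Line 7: ['dolphin'] (min_width=7, slack=5)
Line 8: ['computer'] (min_width=8, slack=4)
Line 9: ['page', 'salty'] (min_width=10, slack=2)
Line 10: ['memory', 'brown'] (min_width=12, slack=0)
Line 11: ['message'] (min_width=7, slack=5)

Answer: |any low bird|
|number fast |
|  rain dog  |
|journey that|
|   island   |
| desert by  |
|  dolphin   |
|  computer  |
| page salty |
|memory brown|
|  message   |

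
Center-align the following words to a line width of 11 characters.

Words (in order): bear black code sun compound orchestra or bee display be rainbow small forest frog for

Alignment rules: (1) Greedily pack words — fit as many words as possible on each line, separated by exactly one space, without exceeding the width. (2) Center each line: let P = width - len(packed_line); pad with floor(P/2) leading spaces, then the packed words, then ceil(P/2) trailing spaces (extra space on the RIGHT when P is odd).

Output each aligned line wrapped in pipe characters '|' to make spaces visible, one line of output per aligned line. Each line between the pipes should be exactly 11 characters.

Answer: |bear black |
| code sun  |
| compound  |
| orchestra |
|  or bee   |
|display be |
|  rainbow  |
|   small   |
|forest frog|
|    for    |

Derivation:
Line 1: ['bear', 'black'] (min_width=10, slack=1)
Line 2: ['code', 'sun'] (min_width=8, slack=3)
Line 3: ['compound'] (min_width=8, slack=3)
Line 4: ['orchestra'] (min_width=9, slack=2)
Line 5: ['or', 'bee'] (min_width=6, slack=5)
Line 6: ['display', 'be'] (min_width=10, slack=1)
Line 7: ['rainbow'] (min_width=7, slack=4)
Line 8: ['small'] (min_width=5, slack=6)
Line 9: ['forest', 'frog'] (min_width=11, slack=0)
Line 10: ['for'] (min_width=3, slack=8)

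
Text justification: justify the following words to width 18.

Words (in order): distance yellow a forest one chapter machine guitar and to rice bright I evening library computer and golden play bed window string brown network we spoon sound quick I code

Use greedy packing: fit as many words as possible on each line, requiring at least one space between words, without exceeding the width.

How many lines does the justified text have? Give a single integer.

Answer: 11

Derivation:
Line 1: ['distance', 'yellow', 'a'] (min_width=17, slack=1)
Line 2: ['forest', 'one', 'chapter'] (min_width=18, slack=0)
Line 3: ['machine', 'guitar', 'and'] (min_width=18, slack=0)
Line 4: ['to', 'rice', 'bright', 'I'] (min_width=16, slack=2)
Line 5: ['evening', 'library'] (min_width=15, slack=3)
Line 6: ['computer', 'and'] (min_width=12, slack=6)
Line 7: ['golden', 'play', 'bed'] (min_width=15, slack=3)
Line 8: ['window', 'string'] (min_width=13, slack=5)
Line 9: ['brown', 'network', 'we'] (min_width=16, slack=2)
Line 10: ['spoon', 'sound', 'quick'] (min_width=17, slack=1)
Line 11: ['I', 'code'] (min_width=6, slack=12)
Total lines: 11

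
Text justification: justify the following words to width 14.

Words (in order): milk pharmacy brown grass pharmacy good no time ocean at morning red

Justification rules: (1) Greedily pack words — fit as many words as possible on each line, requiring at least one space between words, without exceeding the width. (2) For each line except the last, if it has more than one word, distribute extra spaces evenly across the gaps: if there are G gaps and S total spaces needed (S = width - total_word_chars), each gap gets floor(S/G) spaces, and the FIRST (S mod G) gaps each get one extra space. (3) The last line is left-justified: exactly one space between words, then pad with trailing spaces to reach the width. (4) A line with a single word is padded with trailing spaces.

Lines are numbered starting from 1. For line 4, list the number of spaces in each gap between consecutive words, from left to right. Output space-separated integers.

Answer: 2 1

Derivation:
Line 1: ['milk', 'pharmacy'] (min_width=13, slack=1)
Line 2: ['brown', 'grass'] (min_width=11, slack=3)
Line 3: ['pharmacy', 'good'] (min_width=13, slack=1)
Line 4: ['no', 'time', 'ocean'] (min_width=13, slack=1)
Line 5: ['at', 'morning', 'red'] (min_width=14, slack=0)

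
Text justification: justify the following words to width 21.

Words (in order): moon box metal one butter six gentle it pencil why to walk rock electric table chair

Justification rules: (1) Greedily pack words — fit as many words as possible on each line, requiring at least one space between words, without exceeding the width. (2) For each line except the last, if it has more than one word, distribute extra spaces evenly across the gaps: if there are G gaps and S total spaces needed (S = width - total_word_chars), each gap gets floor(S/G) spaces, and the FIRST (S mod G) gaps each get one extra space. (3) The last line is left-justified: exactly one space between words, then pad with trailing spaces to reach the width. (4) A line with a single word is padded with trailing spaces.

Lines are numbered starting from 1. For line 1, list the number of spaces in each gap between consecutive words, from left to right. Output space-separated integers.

Answer: 2 2 2

Derivation:
Line 1: ['moon', 'box', 'metal', 'one'] (min_width=18, slack=3)
Line 2: ['butter', 'six', 'gentle', 'it'] (min_width=20, slack=1)
Line 3: ['pencil', 'why', 'to', 'walk'] (min_width=18, slack=3)
Line 4: ['rock', 'electric', 'table'] (min_width=19, slack=2)
Line 5: ['chair'] (min_width=5, slack=16)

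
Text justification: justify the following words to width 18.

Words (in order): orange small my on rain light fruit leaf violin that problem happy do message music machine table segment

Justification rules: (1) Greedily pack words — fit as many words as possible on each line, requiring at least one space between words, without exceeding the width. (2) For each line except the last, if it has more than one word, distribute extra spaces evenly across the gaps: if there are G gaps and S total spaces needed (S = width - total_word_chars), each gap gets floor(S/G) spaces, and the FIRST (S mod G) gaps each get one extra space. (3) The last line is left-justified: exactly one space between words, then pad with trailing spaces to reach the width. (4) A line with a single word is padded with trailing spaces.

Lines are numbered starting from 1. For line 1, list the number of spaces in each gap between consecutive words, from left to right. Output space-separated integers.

Answer: 1 1 1

Derivation:
Line 1: ['orange', 'small', 'my', 'on'] (min_width=18, slack=0)
Line 2: ['rain', 'light', 'fruit'] (min_width=16, slack=2)
Line 3: ['leaf', 'violin', 'that'] (min_width=16, slack=2)
Line 4: ['problem', 'happy', 'do'] (min_width=16, slack=2)
Line 5: ['message', 'music'] (min_width=13, slack=5)
Line 6: ['machine', 'table'] (min_width=13, slack=5)
Line 7: ['segment'] (min_width=7, slack=11)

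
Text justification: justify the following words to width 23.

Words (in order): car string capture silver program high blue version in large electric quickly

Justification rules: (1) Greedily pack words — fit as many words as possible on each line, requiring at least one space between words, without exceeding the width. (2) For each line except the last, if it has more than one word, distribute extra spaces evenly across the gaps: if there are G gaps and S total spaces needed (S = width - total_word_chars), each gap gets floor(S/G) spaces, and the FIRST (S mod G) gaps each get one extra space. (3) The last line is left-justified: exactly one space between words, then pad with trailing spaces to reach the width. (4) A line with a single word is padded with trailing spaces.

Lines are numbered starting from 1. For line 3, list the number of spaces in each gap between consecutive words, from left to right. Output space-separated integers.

Line 1: ['car', 'string', 'capture'] (min_width=18, slack=5)
Line 2: ['silver', 'program', 'high'] (min_width=19, slack=4)
Line 3: ['blue', 'version', 'in', 'large'] (min_width=21, slack=2)
Line 4: ['electric', 'quickly'] (min_width=16, slack=7)

Answer: 2 2 1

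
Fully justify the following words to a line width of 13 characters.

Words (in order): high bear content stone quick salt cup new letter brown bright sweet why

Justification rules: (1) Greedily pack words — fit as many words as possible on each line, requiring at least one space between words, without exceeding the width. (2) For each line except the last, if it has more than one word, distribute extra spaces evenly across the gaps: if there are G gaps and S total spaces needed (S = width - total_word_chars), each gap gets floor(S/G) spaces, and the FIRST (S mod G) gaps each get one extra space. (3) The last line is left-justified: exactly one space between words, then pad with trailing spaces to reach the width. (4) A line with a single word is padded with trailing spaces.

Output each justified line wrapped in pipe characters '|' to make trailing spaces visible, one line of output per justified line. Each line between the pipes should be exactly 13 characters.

Answer: |high     bear|
|content stone|
|quick    salt|
|cup       new|
|letter  brown|
|bright  sweet|
|why          |

Derivation:
Line 1: ['high', 'bear'] (min_width=9, slack=4)
Line 2: ['content', 'stone'] (min_width=13, slack=0)
Line 3: ['quick', 'salt'] (min_width=10, slack=3)
Line 4: ['cup', 'new'] (min_width=7, slack=6)
Line 5: ['letter', 'brown'] (min_width=12, slack=1)
Line 6: ['bright', 'sweet'] (min_width=12, slack=1)
Line 7: ['why'] (min_width=3, slack=10)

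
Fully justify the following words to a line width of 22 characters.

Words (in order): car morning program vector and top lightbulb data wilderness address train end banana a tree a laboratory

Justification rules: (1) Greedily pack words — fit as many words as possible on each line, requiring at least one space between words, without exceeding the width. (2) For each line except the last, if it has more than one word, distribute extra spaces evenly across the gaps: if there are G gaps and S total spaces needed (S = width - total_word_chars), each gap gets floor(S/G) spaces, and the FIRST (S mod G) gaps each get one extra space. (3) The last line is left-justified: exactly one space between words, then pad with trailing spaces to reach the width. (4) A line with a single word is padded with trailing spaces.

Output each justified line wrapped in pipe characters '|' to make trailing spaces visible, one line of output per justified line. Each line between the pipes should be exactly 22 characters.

Line 1: ['car', 'morning', 'program'] (min_width=19, slack=3)
Line 2: ['vector', 'and', 'top'] (min_width=14, slack=8)
Line 3: ['lightbulb', 'data'] (min_width=14, slack=8)
Line 4: ['wilderness', 'address'] (min_width=18, slack=4)
Line 5: ['train', 'end', 'banana', 'a'] (min_width=18, slack=4)
Line 6: ['tree', 'a', 'laboratory'] (min_width=17, slack=5)

Answer: |car   morning  program|
|vector     and     top|
|lightbulb         data|
|wilderness     address|
|train   end  banana  a|
|tree a laboratory     |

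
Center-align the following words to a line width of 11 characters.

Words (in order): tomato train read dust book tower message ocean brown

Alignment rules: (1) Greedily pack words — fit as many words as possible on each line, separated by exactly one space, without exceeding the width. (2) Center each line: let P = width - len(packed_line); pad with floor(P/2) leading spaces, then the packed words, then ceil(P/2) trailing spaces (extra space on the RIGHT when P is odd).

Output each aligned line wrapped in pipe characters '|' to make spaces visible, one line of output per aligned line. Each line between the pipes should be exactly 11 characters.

Line 1: ['tomato'] (min_width=6, slack=5)
Line 2: ['train', 'read'] (min_width=10, slack=1)
Line 3: ['dust', 'book'] (min_width=9, slack=2)
Line 4: ['tower'] (min_width=5, slack=6)
Line 5: ['message'] (min_width=7, slack=4)
Line 6: ['ocean', 'brown'] (min_width=11, slack=0)

Answer: |  tomato   |
|train read |
| dust book |
|   tower   |
|  message  |
|ocean brown|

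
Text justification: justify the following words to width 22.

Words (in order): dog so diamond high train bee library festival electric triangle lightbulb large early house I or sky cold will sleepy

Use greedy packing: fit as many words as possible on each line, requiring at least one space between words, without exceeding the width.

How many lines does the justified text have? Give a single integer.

Answer: 6

Derivation:
Line 1: ['dog', 'so', 'diamond', 'high'] (min_width=19, slack=3)
Line 2: ['train', 'bee', 'library'] (min_width=17, slack=5)
Line 3: ['festival', 'electric'] (min_width=17, slack=5)
Line 4: ['triangle', 'lightbulb'] (min_width=18, slack=4)
Line 5: ['large', 'early', 'house', 'I', 'or'] (min_width=22, slack=0)
Line 6: ['sky', 'cold', 'will', 'sleepy'] (min_width=20, slack=2)
Total lines: 6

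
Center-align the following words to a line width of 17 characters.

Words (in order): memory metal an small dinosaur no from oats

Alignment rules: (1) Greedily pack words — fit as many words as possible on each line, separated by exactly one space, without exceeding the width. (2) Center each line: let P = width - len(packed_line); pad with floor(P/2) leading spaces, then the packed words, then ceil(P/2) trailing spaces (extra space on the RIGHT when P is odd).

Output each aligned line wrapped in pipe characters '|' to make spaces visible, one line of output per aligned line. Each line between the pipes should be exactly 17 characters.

Line 1: ['memory', 'metal', 'an'] (min_width=15, slack=2)
Line 2: ['small', 'dinosaur', 'no'] (min_width=17, slack=0)
Line 3: ['from', 'oats'] (min_width=9, slack=8)

Answer: | memory metal an |
|small dinosaur no|
|    from oats    |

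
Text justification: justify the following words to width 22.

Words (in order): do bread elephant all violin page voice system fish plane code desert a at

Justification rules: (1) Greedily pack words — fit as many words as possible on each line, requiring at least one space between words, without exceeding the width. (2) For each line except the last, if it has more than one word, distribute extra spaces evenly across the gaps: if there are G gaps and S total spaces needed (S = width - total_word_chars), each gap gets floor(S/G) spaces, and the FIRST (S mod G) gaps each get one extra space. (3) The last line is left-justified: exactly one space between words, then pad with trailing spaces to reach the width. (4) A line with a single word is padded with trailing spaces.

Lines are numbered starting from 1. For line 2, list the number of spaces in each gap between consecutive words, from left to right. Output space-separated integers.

Line 1: ['do', 'bread', 'elephant', 'all'] (min_width=21, slack=1)
Line 2: ['violin', 'page', 'voice'] (min_width=17, slack=5)
Line 3: ['system', 'fish', 'plane', 'code'] (min_width=22, slack=0)
Line 4: ['desert', 'a', 'at'] (min_width=11, slack=11)

Answer: 4 3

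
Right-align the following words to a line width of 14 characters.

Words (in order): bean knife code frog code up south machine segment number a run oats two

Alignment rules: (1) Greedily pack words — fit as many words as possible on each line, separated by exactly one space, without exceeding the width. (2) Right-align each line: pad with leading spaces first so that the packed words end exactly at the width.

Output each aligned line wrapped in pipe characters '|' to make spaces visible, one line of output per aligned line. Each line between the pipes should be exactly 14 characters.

Answer: |    bean knife|
|code frog code|
|      up south|
|       machine|
|segment number|
|a run oats two|

Derivation:
Line 1: ['bean', 'knife'] (min_width=10, slack=4)
Line 2: ['code', 'frog', 'code'] (min_width=14, slack=0)
Line 3: ['up', 'south'] (min_width=8, slack=6)
Line 4: ['machine'] (min_width=7, slack=7)
Line 5: ['segment', 'number'] (min_width=14, slack=0)
Line 6: ['a', 'run', 'oats', 'two'] (min_width=14, slack=0)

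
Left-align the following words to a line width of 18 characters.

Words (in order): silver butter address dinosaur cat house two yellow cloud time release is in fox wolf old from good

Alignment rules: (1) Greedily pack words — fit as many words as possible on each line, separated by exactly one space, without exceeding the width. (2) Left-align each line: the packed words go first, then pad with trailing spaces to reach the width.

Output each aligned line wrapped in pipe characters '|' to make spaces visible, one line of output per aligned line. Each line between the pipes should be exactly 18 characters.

Answer: |silver butter     |
|address dinosaur  |
|cat house two     |
|yellow cloud time |
|release is in fox |
|wolf old from good|

Derivation:
Line 1: ['silver', 'butter'] (min_width=13, slack=5)
Line 2: ['address', 'dinosaur'] (min_width=16, slack=2)
Line 3: ['cat', 'house', 'two'] (min_width=13, slack=5)
Line 4: ['yellow', 'cloud', 'time'] (min_width=17, slack=1)
Line 5: ['release', 'is', 'in', 'fox'] (min_width=17, slack=1)
Line 6: ['wolf', 'old', 'from', 'good'] (min_width=18, slack=0)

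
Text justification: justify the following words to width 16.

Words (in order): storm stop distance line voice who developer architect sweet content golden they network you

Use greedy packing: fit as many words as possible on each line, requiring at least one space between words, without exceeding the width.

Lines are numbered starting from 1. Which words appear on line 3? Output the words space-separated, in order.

Answer: voice who

Derivation:
Line 1: ['storm', 'stop'] (min_width=10, slack=6)
Line 2: ['distance', 'line'] (min_width=13, slack=3)
Line 3: ['voice', 'who'] (min_width=9, slack=7)
Line 4: ['developer'] (min_width=9, slack=7)
Line 5: ['architect', 'sweet'] (min_width=15, slack=1)
Line 6: ['content', 'golden'] (min_width=14, slack=2)
Line 7: ['they', 'network', 'you'] (min_width=16, slack=0)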